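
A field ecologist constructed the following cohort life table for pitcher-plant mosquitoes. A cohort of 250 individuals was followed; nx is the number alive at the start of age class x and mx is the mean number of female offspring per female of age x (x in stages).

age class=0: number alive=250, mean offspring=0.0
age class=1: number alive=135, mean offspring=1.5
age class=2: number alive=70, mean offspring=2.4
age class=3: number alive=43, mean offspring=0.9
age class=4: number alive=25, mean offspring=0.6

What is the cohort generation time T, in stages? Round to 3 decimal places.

lx = nx/n0 = nx/250: 1, 0.54, 0.28, 0.172, 0.1
lx·mx: 0, 0.81, 0.672, 0.1548, 0.06 → R0 = 1.6968
x·lx·mx: 0, 0.81, 1.344, 0.4644, 0.24 → Σ = 2.8584
T = 2.8584 / 1.6968 = 1.684583… → 1.685

1.685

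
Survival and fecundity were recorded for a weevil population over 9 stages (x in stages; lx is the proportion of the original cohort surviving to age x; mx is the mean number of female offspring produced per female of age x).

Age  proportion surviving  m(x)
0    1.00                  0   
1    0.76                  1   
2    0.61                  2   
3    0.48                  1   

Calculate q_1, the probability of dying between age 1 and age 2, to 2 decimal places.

0.20

q_1 = (l_1 − l_2) / l_1 = (0.76 − 0.61) / 0.76
     = 0.15 / 0.76 = 0.197368… → 0.20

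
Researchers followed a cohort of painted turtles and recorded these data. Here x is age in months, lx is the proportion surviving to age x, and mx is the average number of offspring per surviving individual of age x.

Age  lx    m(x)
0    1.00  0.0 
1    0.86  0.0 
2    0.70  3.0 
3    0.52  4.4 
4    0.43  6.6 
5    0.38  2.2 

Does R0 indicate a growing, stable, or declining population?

growing

R0 = Σ lx·mx = 0 + 0 + 2.1 + 2.288 + 2.838 + 0.836 = 8.062
R0 > 1, so the population is growing.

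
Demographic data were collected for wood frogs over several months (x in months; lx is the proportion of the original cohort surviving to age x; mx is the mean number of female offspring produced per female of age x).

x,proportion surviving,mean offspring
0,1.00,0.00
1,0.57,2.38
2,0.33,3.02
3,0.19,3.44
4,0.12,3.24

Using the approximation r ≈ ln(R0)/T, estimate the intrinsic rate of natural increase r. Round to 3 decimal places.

R0 = Σ lx·mx = 0 + 1.3566 + 0.9966 + 0.6536 + 0.3888 = 3.3956
Σ x·lx·mx = 6.8658; T = 6.8658/3.3956 = 2.02197…
r ≈ ln(R0)/T = ln(3.3956)/2.02197… = 0.6046… → 0.605

0.605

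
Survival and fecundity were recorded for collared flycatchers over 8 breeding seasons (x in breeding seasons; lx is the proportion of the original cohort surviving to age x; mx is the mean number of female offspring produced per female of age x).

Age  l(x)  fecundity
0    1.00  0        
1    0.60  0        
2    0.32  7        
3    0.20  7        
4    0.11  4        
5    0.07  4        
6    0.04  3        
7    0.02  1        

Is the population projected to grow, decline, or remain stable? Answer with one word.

growing

R0 = Σ lx·mx = 0 + 0 + 2.24 + 1.4 + 0.44 + 0.28 + 0.12 + 0.02 = 4.5
R0 > 1, so the population is growing.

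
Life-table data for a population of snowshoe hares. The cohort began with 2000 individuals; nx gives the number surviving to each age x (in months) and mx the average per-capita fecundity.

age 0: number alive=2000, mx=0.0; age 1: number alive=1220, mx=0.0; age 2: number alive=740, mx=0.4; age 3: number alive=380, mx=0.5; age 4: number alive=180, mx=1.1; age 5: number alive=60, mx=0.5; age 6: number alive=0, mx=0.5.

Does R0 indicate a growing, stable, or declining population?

lx = nx/n0 = nx/2000: 1, 0.61, 0.37, 0.19, 0.09, 0.03, 0
R0 = Σ lx·mx = 0 + 0 + 0.148 + 0.095 + 0.099 + 0.015 + 0 = 0.357
R0 < 1, so the population is declining.

declining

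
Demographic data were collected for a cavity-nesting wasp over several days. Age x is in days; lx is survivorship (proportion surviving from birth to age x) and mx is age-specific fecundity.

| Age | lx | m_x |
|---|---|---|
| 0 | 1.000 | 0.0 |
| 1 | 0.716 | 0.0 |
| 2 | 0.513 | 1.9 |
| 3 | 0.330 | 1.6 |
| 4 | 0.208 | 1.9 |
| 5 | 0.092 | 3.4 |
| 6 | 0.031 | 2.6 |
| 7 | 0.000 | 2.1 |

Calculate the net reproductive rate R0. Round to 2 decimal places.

2.29

lx·mx by age: 0, 0, 0.9747, 0.528, 0.3952, 0.3128, 0.0806, 0
R0 = Σ lx·mx = 2.2913 → 2.29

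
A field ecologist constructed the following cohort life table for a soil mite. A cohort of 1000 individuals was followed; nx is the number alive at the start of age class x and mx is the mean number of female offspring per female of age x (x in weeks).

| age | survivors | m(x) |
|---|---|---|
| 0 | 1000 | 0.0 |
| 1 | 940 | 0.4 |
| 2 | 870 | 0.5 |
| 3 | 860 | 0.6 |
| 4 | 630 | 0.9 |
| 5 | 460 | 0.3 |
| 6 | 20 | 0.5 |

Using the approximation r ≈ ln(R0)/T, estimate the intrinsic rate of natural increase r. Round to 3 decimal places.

0.251

lx = nx/n0 = nx/1000: 1, 0.94, 0.87, 0.86, 0.63, 0.46, 0.02
R0 = Σ lx·mx = 0 + 0.376 + 0.435 + 0.516 + 0.567 + 0.138 + 0.01 = 2.042
Σ x·lx·mx = 5.812; T = 5.812/2.042 = 2.84623…
r ≈ ln(R0)/T = ln(2.042)/2.84623… = 0.25083… → 0.251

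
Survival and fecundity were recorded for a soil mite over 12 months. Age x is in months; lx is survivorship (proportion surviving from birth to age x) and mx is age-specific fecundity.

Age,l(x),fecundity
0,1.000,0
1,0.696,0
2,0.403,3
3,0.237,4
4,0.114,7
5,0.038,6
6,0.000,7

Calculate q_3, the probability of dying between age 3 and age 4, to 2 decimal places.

0.52

q_3 = (l_3 − l_4) / l_3 = (0.237 − 0.114) / 0.237
     = 0.123 / 0.237 = 0.518987… → 0.52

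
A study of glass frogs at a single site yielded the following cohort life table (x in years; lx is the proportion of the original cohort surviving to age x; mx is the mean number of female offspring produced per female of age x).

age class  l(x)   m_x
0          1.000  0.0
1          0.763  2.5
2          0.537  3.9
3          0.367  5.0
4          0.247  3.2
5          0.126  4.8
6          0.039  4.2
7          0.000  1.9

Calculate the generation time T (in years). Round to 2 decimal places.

2.54

lx·mx: 0, 1.9075, 2.0943, 1.835, 0.7904, 0.6048, 0.1638, 0 → R0 = 7.3958
x·lx·mx: 0, 1.9075, 4.1886, 5.505, 3.1616, 3.024, 0.9828, 0 → Σ = 18.7695
T = 18.7695 / 7.3958 = 2.537859… → 2.54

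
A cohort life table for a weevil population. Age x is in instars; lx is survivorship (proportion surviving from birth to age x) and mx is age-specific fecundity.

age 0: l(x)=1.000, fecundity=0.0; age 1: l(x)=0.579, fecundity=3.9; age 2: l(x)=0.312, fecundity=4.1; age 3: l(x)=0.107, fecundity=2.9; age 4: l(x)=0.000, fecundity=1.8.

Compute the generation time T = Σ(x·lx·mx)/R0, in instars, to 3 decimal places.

1.494

lx·mx: 0, 2.2581, 1.2792, 0.3103, 0 → R0 = 3.8476
x·lx·mx: 0, 2.2581, 2.5584, 0.9309, 0 → Σ = 5.7474
T = 5.7474 / 3.8476 = 1.493762… → 1.494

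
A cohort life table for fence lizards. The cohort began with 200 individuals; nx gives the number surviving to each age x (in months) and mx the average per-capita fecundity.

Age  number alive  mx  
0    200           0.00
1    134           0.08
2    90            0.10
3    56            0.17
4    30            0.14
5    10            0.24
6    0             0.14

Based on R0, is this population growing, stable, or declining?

lx = nx/n0 = nx/200: 1, 0.67, 0.45, 0.28, 0.15, 0.05, 0
R0 = Σ lx·mx = 0 + 0.0536 + 0.045 + 0.0476 + 0.021 + 0.012 + 0 = 0.1792
R0 < 1, so the population is declining.

declining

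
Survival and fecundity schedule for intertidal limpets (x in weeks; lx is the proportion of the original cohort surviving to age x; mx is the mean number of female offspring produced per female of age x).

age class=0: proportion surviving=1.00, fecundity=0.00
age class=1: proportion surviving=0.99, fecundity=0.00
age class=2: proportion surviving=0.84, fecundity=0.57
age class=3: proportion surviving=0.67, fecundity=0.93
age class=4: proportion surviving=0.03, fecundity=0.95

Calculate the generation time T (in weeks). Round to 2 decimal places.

lx·mx: 0, 0, 0.4788, 0.6231, 0.0285 → R0 = 1.1304
x·lx·mx: 0, 0, 0.9576, 1.8693, 0.114 → Σ = 2.9409
T = 2.9409 / 1.1304 = 2.601645… → 2.60

2.60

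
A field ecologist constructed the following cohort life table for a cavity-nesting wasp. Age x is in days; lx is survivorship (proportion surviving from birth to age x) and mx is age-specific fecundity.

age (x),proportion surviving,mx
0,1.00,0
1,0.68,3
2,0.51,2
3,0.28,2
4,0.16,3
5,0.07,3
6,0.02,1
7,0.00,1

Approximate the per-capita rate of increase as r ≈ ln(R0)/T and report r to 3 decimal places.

R0 = Σ lx·mx = 0 + 2.04 + 1.02 + 0.56 + 0.48 + 0.21 + 0.02 + 0 = 4.33
Σ x·lx·mx = 8.85; T = 8.85/4.33 = 2.04388…
r ≈ ln(R0)/T = ln(4.33)/2.04388… = 0.71705… → 0.717

0.717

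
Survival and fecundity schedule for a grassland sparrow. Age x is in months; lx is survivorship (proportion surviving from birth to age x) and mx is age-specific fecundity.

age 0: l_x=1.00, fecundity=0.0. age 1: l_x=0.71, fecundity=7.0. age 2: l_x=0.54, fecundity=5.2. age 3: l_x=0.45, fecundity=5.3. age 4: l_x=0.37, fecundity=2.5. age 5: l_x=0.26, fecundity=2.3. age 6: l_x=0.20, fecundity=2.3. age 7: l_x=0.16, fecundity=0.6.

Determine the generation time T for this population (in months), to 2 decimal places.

2.28

lx·mx: 0, 4.97, 2.808, 2.385, 0.925, 0.598, 0.46, 0.096 → R0 = 12.242
x·lx·mx: 0, 4.97, 5.616, 7.155, 3.7, 2.99, 2.76, 0.672 → Σ = 27.863
T = 27.863 / 12.242 = 2.276017… → 2.28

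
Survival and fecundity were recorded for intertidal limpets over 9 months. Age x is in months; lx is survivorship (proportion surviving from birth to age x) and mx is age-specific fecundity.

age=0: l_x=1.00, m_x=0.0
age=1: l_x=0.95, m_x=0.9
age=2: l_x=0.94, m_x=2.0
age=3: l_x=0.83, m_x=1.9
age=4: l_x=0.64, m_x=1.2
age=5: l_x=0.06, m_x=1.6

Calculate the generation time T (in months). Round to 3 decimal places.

2.492

lx·mx: 0, 0.855, 1.88, 1.577, 0.768, 0.096 → R0 = 5.176
x·lx·mx: 0, 0.855, 3.76, 4.731, 3.072, 0.48 → Σ = 12.898
T = 12.898 / 5.176 = 2.491886… → 2.492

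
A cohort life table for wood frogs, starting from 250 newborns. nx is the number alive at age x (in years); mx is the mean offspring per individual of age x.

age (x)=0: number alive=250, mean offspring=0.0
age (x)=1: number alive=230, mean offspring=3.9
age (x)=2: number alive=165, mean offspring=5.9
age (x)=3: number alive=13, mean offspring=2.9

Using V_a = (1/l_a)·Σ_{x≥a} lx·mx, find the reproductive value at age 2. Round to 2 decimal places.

lx = nx/n0 = nx/250: 1, 0.92, 0.66, 0.052
lx·mx for x ≥ 2: 3.894, 0.1508 → sum = 4.0448
V_2 = 4.0448 / l_2 = 4.0448 / 0.66 = 6.128485… → 6.13

6.13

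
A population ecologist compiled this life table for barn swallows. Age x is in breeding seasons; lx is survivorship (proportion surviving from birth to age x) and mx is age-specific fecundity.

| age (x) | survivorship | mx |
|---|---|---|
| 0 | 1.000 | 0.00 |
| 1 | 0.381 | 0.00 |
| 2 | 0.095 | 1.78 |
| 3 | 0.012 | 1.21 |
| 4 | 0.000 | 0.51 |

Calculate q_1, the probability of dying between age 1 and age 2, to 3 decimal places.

q_1 = (l_1 − l_2) / l_1 = (0.381 − 0.095) / 0.381
     = 0.286 / 0.381 = 0.750656… → 0.751

0.751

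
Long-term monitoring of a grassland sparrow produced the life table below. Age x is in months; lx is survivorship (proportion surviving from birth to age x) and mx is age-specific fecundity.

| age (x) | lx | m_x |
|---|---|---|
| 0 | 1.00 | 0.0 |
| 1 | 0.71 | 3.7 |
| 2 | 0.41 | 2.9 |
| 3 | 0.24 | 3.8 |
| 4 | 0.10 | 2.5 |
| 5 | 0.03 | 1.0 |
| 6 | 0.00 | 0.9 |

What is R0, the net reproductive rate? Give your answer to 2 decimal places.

lx·mx by age: 0, 2.627, 1.189, 0.912, 0.25, 0.03, 0
R0 = Σ lx·mx = 5.008 → 5.01

5.01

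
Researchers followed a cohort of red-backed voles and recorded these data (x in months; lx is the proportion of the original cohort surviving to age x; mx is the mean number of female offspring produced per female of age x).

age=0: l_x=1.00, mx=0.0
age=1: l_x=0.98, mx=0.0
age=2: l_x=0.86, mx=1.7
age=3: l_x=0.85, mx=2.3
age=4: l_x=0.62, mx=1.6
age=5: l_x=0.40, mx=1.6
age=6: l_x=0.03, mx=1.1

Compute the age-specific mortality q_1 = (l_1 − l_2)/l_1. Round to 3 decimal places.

q_1 = (l_1 − l_2) / l_1 = (0.98 − 0.86) / 0.98
     = 0.12 / 0.98 = 0.122449… → 0.122

0.122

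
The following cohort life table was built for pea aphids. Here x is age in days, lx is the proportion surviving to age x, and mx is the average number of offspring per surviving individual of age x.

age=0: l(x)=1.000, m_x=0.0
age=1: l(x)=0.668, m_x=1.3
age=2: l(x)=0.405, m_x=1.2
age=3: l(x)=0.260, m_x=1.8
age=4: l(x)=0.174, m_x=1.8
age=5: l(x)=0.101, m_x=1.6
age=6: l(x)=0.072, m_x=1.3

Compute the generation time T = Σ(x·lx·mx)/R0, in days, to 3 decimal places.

2.454

lx·mx: 0, 0.8684, 0.486, 0.468, 0.3132, 0.1616, 0.0936 → R0 = 2.3908
x·lx·mx: 0, 0.8684, 0.972, 1.404, 1.2528, 0.808, 0.5616 → Σ = 5.8668
T = 5.8668 / 2.3908 = 2.453907… → 2.454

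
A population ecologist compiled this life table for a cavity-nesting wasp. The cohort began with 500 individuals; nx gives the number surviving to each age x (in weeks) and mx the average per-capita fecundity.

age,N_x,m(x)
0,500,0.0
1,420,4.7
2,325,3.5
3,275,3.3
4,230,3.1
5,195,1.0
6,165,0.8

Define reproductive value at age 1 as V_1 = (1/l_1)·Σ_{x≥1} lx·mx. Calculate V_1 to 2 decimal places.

lx = nx/n0 = nx/500: 1, 0.84, 0.65, 0.55, 0.46, 0.39, 0.33
lx·mx for x ≥ 1: 3.948, 2.275, 1.815, 1.426, 0.39, 0.264 → sum = 10.118
V_1 = 10.118 / l_1 = 10.118 / 0.84 = 12.045238… → 12.05

12.05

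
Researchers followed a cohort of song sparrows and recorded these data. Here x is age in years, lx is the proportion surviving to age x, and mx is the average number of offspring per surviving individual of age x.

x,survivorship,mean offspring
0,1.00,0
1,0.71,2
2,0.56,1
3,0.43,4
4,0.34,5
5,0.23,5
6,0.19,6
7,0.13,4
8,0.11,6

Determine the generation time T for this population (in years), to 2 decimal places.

4.06

lx·mx: 0, 1.42, 0.56, 1.72, 1.7, 1.15, 1.14, 0.52, 0.66 → R0 = 8.87
x·lx·mx: 0, 1.42, 1.12, 5.16, 6.8, 5.75, 6.84, 3.64, 5.28 → Σ = 36.01
T = 36.01 / 8.87 = 4.059752… → 4.06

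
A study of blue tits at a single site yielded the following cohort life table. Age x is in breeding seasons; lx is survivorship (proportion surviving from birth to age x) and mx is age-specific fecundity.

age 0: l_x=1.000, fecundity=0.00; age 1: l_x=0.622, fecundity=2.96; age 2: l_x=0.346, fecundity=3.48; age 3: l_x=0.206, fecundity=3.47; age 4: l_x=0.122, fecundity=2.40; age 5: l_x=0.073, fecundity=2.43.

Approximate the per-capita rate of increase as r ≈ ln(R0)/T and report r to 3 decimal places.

R0 = Σ lx·mx = 0 + 1.84112 + 1.20408 + 0.71482 + 0.2928 + 0.17739 = 4.23021
Σ x·lx·mx = 8.45189; T = 8.45189/4.23021 = 1.99798…
r ≈ ln(R0)/T = ln(4.23021)/1.99798… = 0.72185… → 0.722

0.722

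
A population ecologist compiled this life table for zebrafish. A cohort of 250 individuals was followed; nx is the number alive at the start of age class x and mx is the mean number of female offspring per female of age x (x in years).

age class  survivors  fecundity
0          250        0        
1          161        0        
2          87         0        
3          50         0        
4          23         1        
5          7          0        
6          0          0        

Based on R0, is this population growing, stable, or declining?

lx = nx/n0 = nx/250: 1, 0.644, 0.348, 0.2, 0.092, 0.028, 0
R0 = Σ lx·mx = 0 + 0 + 0 + 0 + 0.092 + 0 + 0 = 0.092
R0 < 1, so the population is declining.

declining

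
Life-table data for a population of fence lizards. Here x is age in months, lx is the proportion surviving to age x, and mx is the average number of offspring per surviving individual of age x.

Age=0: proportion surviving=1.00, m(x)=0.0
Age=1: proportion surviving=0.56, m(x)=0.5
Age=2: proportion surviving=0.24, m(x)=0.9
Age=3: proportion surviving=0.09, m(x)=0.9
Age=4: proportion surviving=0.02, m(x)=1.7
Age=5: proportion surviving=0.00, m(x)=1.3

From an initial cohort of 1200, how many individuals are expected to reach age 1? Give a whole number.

672

Expected survivors = N0 · l_1 = 1200 × 0.56 = 672 → 672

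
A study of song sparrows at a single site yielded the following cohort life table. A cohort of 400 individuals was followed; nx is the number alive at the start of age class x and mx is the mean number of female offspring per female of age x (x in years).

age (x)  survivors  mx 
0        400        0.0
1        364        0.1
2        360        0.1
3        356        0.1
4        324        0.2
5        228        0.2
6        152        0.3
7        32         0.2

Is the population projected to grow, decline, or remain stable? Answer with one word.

declining

lx = nx/n0 = nx/400: 1, 0.91, 0.9, 0.89, 0.81, 0.57, 0.38, 0.08
R0 = Σ lx·mx = 0 + 0.091 + 0.09 + 0.089 + 0.162 + 0.114 + 0.114 + 0.016 = 0.676
R0 < 1, so the population is declining.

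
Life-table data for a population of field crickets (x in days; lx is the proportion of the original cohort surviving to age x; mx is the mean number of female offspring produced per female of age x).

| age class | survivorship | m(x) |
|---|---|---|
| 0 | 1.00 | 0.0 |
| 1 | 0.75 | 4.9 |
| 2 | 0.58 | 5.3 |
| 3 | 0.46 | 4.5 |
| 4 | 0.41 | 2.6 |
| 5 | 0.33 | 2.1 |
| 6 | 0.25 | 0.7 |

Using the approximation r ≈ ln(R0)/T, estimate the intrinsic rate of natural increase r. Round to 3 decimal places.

R0 = Σ lx·mx = 0 + 3.675 + 3.074 + 2.07 + 1.066 + 0.693 + 0.175 = 10.753
Σ x·lx·mx = 24.812; T = 24.812/10.753 = 2.30745…
r ≈ ln(R0)/T = ln(10.753)/2.30745… = 1.02936… → 1.029

1.029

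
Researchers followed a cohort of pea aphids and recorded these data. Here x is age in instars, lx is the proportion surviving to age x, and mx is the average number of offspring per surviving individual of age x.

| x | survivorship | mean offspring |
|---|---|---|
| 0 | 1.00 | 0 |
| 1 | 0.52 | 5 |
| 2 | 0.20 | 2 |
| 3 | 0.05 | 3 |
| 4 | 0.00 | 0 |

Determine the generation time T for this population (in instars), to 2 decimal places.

lx·mx: 0, 2.6, 0.4, 0.15, 0 → R0 = 3.15
x·lx·mx: 0, 2.6, 0.8, 0.45, 0 → Σ = 3.85
T = 3.85 / 3.15 = 1.222222… → 1.22

1.22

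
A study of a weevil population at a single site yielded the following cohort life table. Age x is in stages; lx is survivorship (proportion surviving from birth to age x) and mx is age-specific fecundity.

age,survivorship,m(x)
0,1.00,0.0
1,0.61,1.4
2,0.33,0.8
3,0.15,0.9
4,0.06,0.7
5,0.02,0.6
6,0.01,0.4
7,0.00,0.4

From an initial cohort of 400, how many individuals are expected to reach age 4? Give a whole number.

Expected survivors = N0 · l_4 = 400 × 0.06 = 24 → 24

24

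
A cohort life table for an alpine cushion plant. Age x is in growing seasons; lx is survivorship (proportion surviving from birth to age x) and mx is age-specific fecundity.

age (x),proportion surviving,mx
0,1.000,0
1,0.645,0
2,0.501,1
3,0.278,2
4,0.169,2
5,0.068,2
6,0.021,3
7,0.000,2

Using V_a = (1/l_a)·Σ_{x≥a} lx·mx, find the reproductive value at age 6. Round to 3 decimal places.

lx·mx for x ≥ 6: 0.063, 0 → sum = 0.063
V_6 = 0.063 / l_6 = 0.063 / 0.021 = 3 → 3.000

3.000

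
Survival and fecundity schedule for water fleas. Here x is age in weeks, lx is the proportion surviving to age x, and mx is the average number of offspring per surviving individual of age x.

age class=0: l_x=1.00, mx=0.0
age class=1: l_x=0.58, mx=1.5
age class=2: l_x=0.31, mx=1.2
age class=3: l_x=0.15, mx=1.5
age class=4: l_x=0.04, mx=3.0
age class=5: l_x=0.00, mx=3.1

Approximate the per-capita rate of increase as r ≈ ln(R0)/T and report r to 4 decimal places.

R0 = Σ lx·mx = 0 + 0.87 + 0.372 + 0.225 + 0.12 + 0 = 1.587
Σ x·lx·mx = 2.769; T = 2.769/1.587 = 1.7448…
r ≈ ln(R0)/T = ln(1.587)/1.7448… = 0.264698… → 0.2647

0.2647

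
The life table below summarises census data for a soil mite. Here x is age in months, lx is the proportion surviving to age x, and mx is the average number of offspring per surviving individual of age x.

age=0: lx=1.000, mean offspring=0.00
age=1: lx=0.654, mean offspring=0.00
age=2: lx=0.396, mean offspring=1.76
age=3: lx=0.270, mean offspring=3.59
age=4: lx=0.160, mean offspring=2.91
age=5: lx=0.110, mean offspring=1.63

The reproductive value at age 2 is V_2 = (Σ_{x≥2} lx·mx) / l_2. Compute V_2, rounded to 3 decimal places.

lx·mx for x ≥ 2: 0.69696, 0.9693, 0.4656, 0.1793 → sum = 2.31116
V_2 = 2.31116 / l_2 = 2.31116 / 0.396 = 5.836263… → 5.836

5.836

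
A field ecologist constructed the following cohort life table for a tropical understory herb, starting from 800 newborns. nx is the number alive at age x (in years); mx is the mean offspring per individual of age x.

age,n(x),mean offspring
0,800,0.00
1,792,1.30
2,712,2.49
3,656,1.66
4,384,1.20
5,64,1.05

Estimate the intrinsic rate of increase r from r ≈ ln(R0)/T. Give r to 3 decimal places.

0.754

lx = nx/n0 = nx/800: 1, 0.99, 0.89, 0.82, 0.48, 0.08
R0 = Σ lx·mx = 0 + 1.287 + 2.2161 + 1.3612 + 0.576 + 0.084 = 5.5243
Σ x·lx·mx = 12.5268; T = 12.5268/5.5243 = 2.26758…
r ≈ ln(R0)/T = ln(5.5243)/2.26758… = 0.75374… → 0.754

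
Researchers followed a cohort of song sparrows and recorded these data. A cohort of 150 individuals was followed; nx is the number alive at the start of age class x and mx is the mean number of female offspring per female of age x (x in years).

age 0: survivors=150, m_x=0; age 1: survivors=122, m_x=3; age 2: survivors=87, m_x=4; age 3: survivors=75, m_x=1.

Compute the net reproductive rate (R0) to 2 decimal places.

5.26

lx = nx/n0 = nx/150: 1, 0.81333…, 0.58, 0.5
lx·mx by age: 0, 2.44…, 2.32, 0.5
R0 = Σ lx·mx = 5.26… → 5.26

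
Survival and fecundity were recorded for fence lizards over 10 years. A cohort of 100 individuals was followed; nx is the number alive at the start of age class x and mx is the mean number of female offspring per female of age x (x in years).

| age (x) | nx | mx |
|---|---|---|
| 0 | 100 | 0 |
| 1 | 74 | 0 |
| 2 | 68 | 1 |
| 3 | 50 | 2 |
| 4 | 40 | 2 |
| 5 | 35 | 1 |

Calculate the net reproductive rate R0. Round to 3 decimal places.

lx = nx/n0 = nx/100: 1, 0.74, 0.68, 0.5, 0.4, 0.35
lx·mx by age: 0, 0, 0.68, 1, 0.8, 0.35
R0 = Σ lx·mx = 2.83 → 2.830

2.830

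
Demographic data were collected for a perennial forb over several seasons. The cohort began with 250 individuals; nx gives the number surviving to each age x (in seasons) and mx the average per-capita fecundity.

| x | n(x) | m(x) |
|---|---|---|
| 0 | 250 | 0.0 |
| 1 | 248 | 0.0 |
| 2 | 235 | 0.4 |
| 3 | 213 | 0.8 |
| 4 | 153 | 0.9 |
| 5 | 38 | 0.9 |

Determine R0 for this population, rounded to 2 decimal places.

lx = nx/n0 = nx/250: 1, 0.992, 0.94, 0.852, 0.612, 0.152
lx·mx by age: 0, 0, 0.376, 0.6816, 0.5508, 0.1368
R0 = Σ lx·mx = 1.7452 → 1.75

1.75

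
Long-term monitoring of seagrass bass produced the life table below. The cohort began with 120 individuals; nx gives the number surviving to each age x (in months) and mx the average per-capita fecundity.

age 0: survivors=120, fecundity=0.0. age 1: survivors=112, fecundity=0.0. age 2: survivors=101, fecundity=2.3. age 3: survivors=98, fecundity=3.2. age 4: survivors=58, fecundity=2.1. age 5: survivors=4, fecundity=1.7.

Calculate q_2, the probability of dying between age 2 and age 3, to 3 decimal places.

0.030

lx = nx/n0 = nx/120: 1, 0.93333…, 0.84167…, 0.81667…, 0.48333…, 0.03333…
q_2 = (l_2 − l_3) / l_2 = (0.841667… − 0.816667…) / 0.841667…
     = 0.025… / 0.841667… = 0.029703… → 0.030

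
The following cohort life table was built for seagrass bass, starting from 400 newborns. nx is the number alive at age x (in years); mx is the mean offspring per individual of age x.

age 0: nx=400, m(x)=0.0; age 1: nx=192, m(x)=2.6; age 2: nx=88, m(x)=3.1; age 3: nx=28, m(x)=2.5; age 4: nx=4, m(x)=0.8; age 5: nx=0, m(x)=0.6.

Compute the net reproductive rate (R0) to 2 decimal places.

2.11

lx = nx/n0 = nx/400: 1, 0.48, 0.22, 0.07, 0.01, 0
lx·mx by age: 0, 1.248, 0.682, 0.175, 0.008, 0
R0 = Σ lx·mx = 2.113 → 2.11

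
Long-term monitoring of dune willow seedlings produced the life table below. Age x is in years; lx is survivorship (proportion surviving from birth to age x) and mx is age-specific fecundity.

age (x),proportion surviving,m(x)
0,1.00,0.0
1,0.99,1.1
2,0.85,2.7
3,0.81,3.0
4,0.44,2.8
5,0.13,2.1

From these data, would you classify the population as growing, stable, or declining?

growing

R0 = Σ lx·mx = 0 + 1.089 + 2.295 + 2.43 + 1.232 + 0.273 = 7.319
R0 > 1, so the population is growing.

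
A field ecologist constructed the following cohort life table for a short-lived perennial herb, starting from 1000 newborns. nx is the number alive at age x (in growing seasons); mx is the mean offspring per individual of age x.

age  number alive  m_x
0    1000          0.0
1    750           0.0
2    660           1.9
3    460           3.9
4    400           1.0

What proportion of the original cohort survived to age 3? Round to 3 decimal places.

0.460

l_3 = n_3/n_0 = 460/1000 = 0.46 → 0.460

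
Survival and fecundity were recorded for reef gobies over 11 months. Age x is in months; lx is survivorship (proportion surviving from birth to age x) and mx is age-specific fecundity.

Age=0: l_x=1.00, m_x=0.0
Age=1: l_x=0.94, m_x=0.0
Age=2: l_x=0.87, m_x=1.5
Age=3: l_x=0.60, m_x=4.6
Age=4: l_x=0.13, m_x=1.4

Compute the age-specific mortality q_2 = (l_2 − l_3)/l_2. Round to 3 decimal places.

0.310

q_2 = (l_2 − l_3) / l_2 = (0.87 − 0.6) / 0.87
     = 0.27 / 0.87 = 0.310345… → 0.310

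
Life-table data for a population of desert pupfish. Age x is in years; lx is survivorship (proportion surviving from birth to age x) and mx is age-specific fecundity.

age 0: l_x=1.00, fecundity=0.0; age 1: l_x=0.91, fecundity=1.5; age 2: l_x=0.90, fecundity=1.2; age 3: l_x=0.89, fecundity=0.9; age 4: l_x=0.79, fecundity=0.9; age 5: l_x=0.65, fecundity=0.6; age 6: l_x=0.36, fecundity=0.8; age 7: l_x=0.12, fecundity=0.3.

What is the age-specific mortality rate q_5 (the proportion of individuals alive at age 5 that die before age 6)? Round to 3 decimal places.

0.446

q_5 = (l_5 − l_6) / l_5 = (0.65 − 0.36) / 0.65
     = 0.29 / 0.65 = 0.446154… → 0.446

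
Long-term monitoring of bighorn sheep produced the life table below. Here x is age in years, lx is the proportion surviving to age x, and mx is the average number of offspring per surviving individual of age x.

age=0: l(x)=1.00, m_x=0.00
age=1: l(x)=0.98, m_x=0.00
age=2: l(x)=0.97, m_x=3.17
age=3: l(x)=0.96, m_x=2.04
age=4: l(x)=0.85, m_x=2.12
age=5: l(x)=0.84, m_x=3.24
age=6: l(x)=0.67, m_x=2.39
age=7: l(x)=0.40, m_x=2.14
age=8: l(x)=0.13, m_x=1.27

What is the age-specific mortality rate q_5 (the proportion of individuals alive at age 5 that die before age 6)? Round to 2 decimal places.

0.20

q_5 = (l_5 − l_6) / l_5 = (0.84 − 0.67) / 0.84
     = 0.17 / 0.84 = 0.202381… → 0.20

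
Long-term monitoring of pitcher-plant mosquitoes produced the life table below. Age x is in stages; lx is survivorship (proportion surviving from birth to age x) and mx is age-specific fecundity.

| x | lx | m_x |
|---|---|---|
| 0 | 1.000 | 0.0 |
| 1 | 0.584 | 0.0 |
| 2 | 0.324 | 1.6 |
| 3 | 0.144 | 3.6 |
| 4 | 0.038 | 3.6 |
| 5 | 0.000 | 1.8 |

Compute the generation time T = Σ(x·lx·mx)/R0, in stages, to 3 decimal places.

2.675

lx·mx: 0, 0, 0.5184, 0.5184, 0.1368, 0 → R0 = 1.1736
x·lx·mx: 0, 0, 1.0368, 1.5552, 0.5472, 0 → Σ = 3.1392
T = 3.1392 / 1.1736 = 2.674847… → 2.675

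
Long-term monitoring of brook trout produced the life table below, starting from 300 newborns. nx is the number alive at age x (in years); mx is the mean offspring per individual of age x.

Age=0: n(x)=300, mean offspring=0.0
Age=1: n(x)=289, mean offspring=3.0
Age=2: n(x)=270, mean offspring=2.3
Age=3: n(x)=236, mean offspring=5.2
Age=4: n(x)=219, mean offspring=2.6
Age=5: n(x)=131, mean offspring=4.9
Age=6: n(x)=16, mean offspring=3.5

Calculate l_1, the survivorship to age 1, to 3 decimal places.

l_1 = n_1/n_0 = 289/300 = 0.963333… → 0.963

0.963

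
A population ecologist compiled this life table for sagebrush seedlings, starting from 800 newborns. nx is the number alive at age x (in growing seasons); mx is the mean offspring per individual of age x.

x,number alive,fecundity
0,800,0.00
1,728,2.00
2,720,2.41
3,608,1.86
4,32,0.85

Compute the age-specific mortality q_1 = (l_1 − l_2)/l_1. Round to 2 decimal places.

lx = nx/n0 = nx/800: 1, 0.91, 0.9, 0.76, 0.04
q_1 = (l_1 − l_2) / l_1 = (0.91 − 0.9) / 0.91
     = 0.01 / 0.91 = 0.010989… → 0.01

0.01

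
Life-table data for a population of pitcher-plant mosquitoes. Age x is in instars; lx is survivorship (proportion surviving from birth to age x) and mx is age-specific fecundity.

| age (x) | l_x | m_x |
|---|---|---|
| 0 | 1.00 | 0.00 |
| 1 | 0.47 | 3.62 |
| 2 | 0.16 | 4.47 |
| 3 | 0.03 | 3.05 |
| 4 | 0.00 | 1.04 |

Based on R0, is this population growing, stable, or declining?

R0 = Σ lx·mx = 0 + 1.7014 + 0.7152 + 0.0915 + 0 = 2.5081
R0 > 1, so the population is growing.

growing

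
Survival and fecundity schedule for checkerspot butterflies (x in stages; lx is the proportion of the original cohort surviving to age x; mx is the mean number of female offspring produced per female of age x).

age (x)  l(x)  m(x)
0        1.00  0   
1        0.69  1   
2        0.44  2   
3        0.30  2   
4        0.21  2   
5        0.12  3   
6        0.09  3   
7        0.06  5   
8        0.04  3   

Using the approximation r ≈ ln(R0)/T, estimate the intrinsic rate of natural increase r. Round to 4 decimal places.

R0 = Σ lx·mx = 0 + 0.69 + 0.88 + 0.6 + 0.42 + 0.36 + 0.27 + 0.3 + 0.12 = 3.64
Σ x·lx·mx = 12.41; T = 12.41/3.64 = 3.40934…
r ≈ ln(R0)/T = ln(3.64)/3.40934… = 0.378954… → 0.3790

0.3790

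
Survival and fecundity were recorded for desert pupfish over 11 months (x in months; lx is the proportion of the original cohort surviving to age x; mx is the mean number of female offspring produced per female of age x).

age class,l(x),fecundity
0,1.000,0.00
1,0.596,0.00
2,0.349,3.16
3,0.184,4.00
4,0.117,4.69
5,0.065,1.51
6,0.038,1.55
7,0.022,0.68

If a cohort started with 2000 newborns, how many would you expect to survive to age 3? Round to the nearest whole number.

Expected survivors = N0 · l_3 = 2000 × 0.184 = 368 → 368

368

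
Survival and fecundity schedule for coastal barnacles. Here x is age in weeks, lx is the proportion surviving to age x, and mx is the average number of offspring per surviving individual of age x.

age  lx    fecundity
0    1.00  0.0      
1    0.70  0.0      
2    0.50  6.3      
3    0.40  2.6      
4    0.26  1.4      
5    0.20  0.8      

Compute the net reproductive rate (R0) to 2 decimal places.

4.71

lx·mx by age: 0, 0, 3.15, 1.04, 0.364, 0.16
R0 = Σ lx·mx = 4.714 → 4.71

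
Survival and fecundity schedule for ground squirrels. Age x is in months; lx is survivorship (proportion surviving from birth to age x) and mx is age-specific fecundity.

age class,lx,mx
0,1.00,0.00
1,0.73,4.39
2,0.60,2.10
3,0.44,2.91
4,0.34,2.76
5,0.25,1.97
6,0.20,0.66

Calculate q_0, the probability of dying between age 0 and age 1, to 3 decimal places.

0.270

q_0 = (l_0 − l_1) / l_0 = (1 − 0.73) / 1
     = 0.27 / 1 = 0.27 → 0.270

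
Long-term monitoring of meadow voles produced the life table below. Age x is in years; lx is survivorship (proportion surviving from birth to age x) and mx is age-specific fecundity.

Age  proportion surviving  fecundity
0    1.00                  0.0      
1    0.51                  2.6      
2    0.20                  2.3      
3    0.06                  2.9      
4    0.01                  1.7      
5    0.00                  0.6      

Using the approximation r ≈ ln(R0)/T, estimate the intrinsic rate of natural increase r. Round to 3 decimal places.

R0 = Σ lx·mx = 0 + 1.326 + 0.46 + 0.174 + 0.017 + 0 = 1.977
Σ x·lx·mx = 2.836; T = 2.836/1.977 = 1.4345…
r ≈ ln(R0)/T = ln(1.977)/1.4345… = 0.47514… → 0.475

0.475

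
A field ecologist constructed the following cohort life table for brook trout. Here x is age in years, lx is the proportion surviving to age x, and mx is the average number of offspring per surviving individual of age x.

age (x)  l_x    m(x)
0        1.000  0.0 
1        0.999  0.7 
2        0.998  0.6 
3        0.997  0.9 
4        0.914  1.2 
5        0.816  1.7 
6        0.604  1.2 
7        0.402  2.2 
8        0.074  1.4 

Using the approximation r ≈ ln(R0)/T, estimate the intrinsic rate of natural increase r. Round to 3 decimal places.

R0 = Σ lx·mx = 0 + 0.6993 + 0.5988 + 0.8973 + 1.0968 + 1.3872 + 0.7248 + 0.8844 + 0.1036 = 6.3922
Σ x·lx·mx = 27.2804; T = 27.2804/6.3922 = 4.26776…
r ≈ ln(R0)/T = ln(6.3922)/4.26776… = 0.43467… → 0.435

0.435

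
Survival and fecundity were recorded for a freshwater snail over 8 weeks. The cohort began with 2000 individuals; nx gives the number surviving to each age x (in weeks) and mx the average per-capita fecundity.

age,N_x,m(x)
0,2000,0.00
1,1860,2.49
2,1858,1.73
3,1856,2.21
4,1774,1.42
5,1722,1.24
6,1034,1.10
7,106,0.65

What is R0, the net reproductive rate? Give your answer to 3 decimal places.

lx = nx/n0 = nx/2000: 1, 0.93, 0.929, 0.928, 0.887, 0.861, 0.517, 0.053
lx·mx by age: 0, 2.3157, 1.60717, 2.05088, 1.25954, 1.06764, 0.5687, 0.03445
R0 = Σ lx·mx = 8.90408 → 8.904

8.904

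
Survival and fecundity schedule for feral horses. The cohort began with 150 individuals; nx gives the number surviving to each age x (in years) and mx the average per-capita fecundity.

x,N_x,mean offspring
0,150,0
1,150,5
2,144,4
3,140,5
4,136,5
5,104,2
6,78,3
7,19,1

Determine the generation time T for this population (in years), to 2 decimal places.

lx = nx/n0 = nx/150: 1, 1, 0.96, 0.93333…, 0.90667…, 0.69333…, 0.52, 0.12667…
lx·mx: 0, 5, 3.84, 4.666667…, 4.533333…, 1.386667…, 1.56, 0.126667… → R0 = 21.113333…
x·lx·mx: 0, 5, 7.68, 14…, 18.133333…, 6.933333…, 9.36, 0.886667… → Σ = 61.993333…
T = 61.993333… / 21.113333… = 2.936217… → 2.94

2.94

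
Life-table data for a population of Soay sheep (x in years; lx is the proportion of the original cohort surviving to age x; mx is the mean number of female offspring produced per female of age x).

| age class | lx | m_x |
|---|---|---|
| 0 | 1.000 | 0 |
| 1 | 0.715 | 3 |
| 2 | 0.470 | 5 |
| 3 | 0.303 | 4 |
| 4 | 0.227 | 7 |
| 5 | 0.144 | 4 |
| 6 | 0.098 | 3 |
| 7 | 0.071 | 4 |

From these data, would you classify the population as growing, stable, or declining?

growing

R0 = Σ lx·mx = 0 + 2.145 + 2.35 + 1.212 + 1.589 + 0.576 + 0.294 + 0.284 = 8.45
R0 > 1, so the population is growing.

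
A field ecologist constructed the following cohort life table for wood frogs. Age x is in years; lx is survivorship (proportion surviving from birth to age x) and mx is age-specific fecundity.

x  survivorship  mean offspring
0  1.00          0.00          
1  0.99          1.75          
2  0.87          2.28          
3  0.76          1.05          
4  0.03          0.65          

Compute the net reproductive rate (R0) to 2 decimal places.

lx·mx by age: 0, 1.7325, 1.9836, 0.798, 0.0195
R0 = Σ lx·mx = 4.5336 → 4.53

4.53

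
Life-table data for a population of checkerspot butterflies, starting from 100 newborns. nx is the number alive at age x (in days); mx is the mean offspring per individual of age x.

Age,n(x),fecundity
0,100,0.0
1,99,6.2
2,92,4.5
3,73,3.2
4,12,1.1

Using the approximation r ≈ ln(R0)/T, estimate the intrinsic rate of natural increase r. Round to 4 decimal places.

lx = nx/n0 = nx/100: 1, 0.99, 0.92, 0.73, 0.12
R0 = Σ lx·mx = 0 + 6.138 + 4.14 + 2.336 + 0.132 = 12.746
Σ x·lx·mx = 21.954; T = 21.954/12.746 = 1.72242…
r ≈ ln(R0)/T = ln(12.746)/1.72242… = 1.477696… → 1.4777

1.4777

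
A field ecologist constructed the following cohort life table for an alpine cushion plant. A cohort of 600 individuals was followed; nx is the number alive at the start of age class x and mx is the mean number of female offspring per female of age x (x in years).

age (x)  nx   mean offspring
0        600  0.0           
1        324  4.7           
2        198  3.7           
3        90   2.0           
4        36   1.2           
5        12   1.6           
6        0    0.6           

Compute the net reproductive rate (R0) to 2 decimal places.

4.16

lx = nx/n0 = nx/600: 1, 0.54, 0.33, 0.15, 0.06, 0.02, 0
lx·mx by age: 0, 2.538, 1.221, 0.3, 0.072, 0.032, 0
R0 = Σ lx·mx = 4.163 → 4.16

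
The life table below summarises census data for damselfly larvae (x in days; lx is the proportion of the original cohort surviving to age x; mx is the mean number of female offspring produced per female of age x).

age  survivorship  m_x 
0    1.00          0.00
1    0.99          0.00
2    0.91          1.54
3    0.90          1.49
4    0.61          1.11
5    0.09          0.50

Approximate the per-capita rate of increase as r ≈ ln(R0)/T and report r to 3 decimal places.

R0 = Σ lx·mx = 0 + 0 + 1.4014 + 1.341 + 0.6771 + 0.045 = 3.4645
Σ x·lx·mx = 9.7592; T = 9.7592/3.4645 = 2.81691…
r ≈ ln(R0)/T = ln(3.4645)/2.81691… = 0.44111… → 0.441

0.441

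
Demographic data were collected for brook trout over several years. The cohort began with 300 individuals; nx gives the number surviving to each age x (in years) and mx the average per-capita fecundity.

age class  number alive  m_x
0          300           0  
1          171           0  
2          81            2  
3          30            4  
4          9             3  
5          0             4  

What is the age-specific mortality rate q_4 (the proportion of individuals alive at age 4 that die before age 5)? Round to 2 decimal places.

lx = nx/n0 = nx/300: 1, 0.57, 0.27, 0.1, 0.03, 0
q_4 = (l_4 − l_5) / l_4 = (0.03 − 0) / 0.03
     = 0.03 / 0.03 = 1 → 1.00

1.00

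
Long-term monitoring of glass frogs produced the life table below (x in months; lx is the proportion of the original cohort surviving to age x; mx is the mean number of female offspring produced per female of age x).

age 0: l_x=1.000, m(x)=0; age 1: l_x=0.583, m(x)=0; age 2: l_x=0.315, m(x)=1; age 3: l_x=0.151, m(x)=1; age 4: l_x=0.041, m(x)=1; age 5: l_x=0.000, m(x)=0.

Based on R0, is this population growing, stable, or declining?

declining

R0 = Σ lx·mx = 0 + 0 + 0.315 + 0.151 + 0.041 + 0 = 0.507
R0 < 1, so the population is declining.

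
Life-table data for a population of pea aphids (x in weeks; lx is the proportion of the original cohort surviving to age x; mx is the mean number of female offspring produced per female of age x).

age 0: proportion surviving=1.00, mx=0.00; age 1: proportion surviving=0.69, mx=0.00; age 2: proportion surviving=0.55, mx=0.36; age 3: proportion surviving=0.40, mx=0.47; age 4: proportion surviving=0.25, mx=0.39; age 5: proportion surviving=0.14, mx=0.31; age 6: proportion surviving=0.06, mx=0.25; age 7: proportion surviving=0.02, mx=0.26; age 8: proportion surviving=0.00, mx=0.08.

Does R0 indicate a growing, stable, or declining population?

declining

R0 = Σ lx·mx = 0 + 0 + 0.198 + 0.188 + 0.0975 + 0.0434 + 0.015 + 0.0052 + 0 = 0.5471
R0 < 1, so the population is declining.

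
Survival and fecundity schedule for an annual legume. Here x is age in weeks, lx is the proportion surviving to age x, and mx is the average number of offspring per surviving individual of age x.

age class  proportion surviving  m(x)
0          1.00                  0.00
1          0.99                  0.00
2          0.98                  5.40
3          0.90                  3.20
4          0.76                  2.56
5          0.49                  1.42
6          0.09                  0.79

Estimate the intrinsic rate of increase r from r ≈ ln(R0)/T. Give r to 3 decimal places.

R0 = Σ lx·mx = 0 + 0 + 5.292 + 2.88 + 1.9456 + 0.6958 + 0.0711 = 10.8845
Σ x·lx·mx = 30.912; T = 30.912/10.8845 = 2.84…
r ≈ ln(R0)/T = ln(10.8845)/2.84… = 0.84061… → 0.841

0.841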